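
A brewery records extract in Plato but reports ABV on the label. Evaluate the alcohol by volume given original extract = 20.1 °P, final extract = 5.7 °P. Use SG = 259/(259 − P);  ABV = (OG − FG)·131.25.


OG = 259/(259 − 20.1) = 1.0841
FG = 259/(259 − 5.7) = 1.0225
ABV = (1.0841 − 1.0225)·131.25

8.0893 % ABV


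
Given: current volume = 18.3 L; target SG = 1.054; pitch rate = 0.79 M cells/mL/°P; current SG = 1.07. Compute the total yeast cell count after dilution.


V_w = V·((SG_c−1)/(SG_t−1)−1);  °P = 259 − 259/SG_t;  cells = rate·(V+V_w)·°P
V_w = 18.3·((1.07−1)/(1.054−1)−1) = 5.4222
V_final = 18.3 + 5.4222 = 23.7222
°P = 259 − 259/1.054 = 13.2694
cells = 0.79·23.7222·13.2694

248.6769 billion cells


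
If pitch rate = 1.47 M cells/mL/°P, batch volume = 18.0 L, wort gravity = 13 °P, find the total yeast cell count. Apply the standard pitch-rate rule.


cells (billions) = rate · V_L · °P
cells = 1.47 · 18.0 · 13

343.9800 billion cells


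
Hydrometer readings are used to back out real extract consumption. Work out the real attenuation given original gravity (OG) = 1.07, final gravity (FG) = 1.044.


AA = (OG−FG)/(OG−1)·100;  RA = AA·0.8192
AA = (1.07 − 1.044)/(1.07 − 1)·100 = 37.1429
RA = 37.1429·0.8192

30.4274 %


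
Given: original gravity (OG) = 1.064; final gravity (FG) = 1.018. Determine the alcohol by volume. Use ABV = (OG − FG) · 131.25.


ABV = (1.064 − 1.018) · 131.25

6.0375 % ABV


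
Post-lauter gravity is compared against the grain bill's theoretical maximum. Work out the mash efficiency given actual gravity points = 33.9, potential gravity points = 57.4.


efficiency = actual / potential × 100
efficiency = 33.9 / 57.4 × 100

59.0592 %


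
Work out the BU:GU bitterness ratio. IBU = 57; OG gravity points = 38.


BU:GU = IBU / OG_points
BU:GU = 57 / 38

1.5000


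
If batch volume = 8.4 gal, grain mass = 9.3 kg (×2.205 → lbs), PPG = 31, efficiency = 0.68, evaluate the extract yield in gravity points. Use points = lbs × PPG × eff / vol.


lbs = 9.3 × 2.205 = 20.5065
points = 20.5065 × 31 × 0.68 / 8.4

51.4616 points


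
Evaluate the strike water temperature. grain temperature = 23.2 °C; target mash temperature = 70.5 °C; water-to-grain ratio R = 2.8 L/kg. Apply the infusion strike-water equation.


T_strike = (0.41/R)·(T_mash − T_grain) + T_mash
T_strike = (0.41/2.8)·(70.5 − 23.2) + 70.5

77.4261 °C


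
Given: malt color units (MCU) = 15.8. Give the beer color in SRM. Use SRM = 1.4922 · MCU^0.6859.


SRM = 1.4922 · 15.8^0.6859

9.9080 SRM


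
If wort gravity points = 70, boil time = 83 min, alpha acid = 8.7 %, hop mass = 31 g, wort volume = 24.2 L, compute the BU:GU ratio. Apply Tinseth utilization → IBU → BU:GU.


U = 1.65·0.000125^(GP/1000)·(1−e^(−0.04t))/4.15;  IBU = (α/100)·m·U·1000/V;  BU:GU = IBU/GP
U = 1.65·0.000125^(70/1000)·(1−e^(−0.04·83))/4.15 = 0.2043
IBU = (8.7/100)·31·0.2043·1000/24.2 = 22.7663
BU:GU = 22.7663/70

0.3252


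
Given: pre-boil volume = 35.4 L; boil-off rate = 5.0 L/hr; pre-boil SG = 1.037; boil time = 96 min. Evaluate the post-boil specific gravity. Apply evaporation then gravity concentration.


V_post = V_pre − rate·(t/60);  SG_post = 1 + (SG_pre−1)·V_pre/V_post
V_post = 35.4 − 5.0·(96/60) = 27.4000
SG_post = 1 + (1.037 − 1)·35.4/27.4000

1.0478


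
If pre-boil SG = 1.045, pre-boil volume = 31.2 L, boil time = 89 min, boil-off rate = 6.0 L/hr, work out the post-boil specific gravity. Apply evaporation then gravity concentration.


V_post = V_pre − rate·(t/60);  SG_post = 1 + (SG_pre−1)·V_pre/V_post
V_post = 31.2 − 6.0·(89/60) = 22.3000
SG_post = 1 + (1.045 − 1)·31.2/22.3000

1.0630


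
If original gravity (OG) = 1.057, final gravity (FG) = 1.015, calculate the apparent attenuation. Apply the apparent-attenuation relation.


AA = (OG − FG)/(OG − 1) · 100
AA = (1.057 − 1.015)/(1.057 − 1) · 100

73.6842 %


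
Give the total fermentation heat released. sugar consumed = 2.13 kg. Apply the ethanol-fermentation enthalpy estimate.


Q = m_sugar · 590 kJ/kg
Q = 2.13 · 590

1256.7000 kJ


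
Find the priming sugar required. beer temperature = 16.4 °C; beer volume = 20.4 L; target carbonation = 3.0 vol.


residual = 14.695·(0.01821 + 0.09011·e^(−0.04·T));  sugar = (target − residual)·4.0·V
residual = 14.695·(0.01821 + 0.09011·e^(−0.04·16.4)) = 0.9547
sugar = (3.0 − 0.9547)·4.0·20.4

166.8935 g


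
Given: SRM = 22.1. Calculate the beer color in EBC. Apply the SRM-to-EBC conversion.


EBC = SRM · 1.97
EBC = 22.1 · 1.97

43.5370 EBC


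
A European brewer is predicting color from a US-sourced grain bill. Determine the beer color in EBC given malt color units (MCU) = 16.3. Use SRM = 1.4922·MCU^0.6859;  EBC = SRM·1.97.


SRM = 1.4922·16.3^0.6859 = 10.1220
EBC = 10.1220·1.97

19.9403 EBC


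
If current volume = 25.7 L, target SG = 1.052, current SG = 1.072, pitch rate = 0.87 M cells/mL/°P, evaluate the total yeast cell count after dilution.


V_w = V·((SG_c−1)/(SG_t−1)−1);  °P = 259 − 259/SG_t;  cells = rate·(V+V_w)·°P
V_w = 25.7·((1.072−1)/(1.052−1)−1) = 9.8846
V_final = 25.7 + 9.8846 = 35.5846
°P = 259 − 259/1.052 = 12.8023
cells = 0.87·35.5846·12.8023

396.3409 billion cells


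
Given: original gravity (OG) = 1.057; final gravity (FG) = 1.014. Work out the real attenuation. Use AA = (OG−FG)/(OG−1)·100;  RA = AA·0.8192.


AA = (1.057 − 1.014)/(1.057 − 1)·100 = 75.4386
RA = 75.4386·0.8192

61.7993 %


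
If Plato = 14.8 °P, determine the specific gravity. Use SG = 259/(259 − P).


SG = 259/(259 − 14.8)

1.0606


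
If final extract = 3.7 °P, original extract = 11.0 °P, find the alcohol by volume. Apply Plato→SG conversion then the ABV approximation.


SG = 259/(259 − P);  ABV = (OG − FG)·131.25
OG = 259/(259 − 11.0) = 1.0444
FG = 259/(259 − 3.7) = 1.0145
ABV = (1.0444 − 1.0145)·131.25

3.9194 % ABV


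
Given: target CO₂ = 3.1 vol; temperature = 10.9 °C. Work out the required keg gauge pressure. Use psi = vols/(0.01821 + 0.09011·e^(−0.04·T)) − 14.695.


psi = 3.1/(0.01821 + 0.09011·e^(−0.04·10.9)) − 14.695

25.8402 psi


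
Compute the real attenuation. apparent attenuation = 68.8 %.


RA = AA · 0.8192
RA = 68.8 · 0.8192

56.3610 %


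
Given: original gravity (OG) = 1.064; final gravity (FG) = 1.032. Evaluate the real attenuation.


AA = (OG−FG)/(OG−1)·100;  RA = AA·0.8192
AA = (1.064 − 1.032)/(1.064 − 1)·100 = 50.0000
RA = 50.0000·0.8192

40.9600 %


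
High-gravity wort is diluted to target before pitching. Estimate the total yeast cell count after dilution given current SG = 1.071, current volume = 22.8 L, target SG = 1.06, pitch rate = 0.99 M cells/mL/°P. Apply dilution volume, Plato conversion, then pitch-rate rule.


V_w = V·((SG_c−1)/(SG_t−1)−1);  °P = 259 − 259/SG_t;  cells = rate·(V+V_w)·°P
V_w = 22.8·((1.071−1)/(1.06−1)−1) = 4.1800
V_final = 22.8 + 4.1800 = 26.9800
°P = 259 − 259/1.06 = 14.6604
cells = 0.99·26.9800·14.6604

391.5816 billion cells


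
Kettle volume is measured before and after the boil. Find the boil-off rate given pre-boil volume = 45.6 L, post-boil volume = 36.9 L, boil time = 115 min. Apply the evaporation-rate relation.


rate = (V_pre − V_post) / (t_min/60)
rate = (45.6 − 36.9) / (115/60)

4.5391 L/hr


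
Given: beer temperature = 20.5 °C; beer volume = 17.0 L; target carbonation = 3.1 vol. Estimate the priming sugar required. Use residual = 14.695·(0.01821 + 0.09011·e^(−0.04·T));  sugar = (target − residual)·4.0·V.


residual = 14.695·(0.01821 + 0.09011·e^(−0.04·20.5)) = 0.8508
sugar = (3.1 − 0.8508)·4.0·17.0

152.9455 g


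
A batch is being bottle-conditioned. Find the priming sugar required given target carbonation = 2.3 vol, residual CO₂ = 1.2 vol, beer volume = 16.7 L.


sugar = (target − residual)·4.0·V
sugar = (2.3 − 1.2)·4.0·16.7

73.4800 g


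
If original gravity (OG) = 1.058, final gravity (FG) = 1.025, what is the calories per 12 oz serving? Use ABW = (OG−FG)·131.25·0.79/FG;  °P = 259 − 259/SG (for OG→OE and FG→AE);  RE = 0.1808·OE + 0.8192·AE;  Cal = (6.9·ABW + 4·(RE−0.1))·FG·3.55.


ABW = (1.058 − 1.025)·131.25·0.79/1.025 = 3.3382
OE = 259 − 259/1.058 = 14.1985 °P
AE = 259 − 259/1.025 = 6.3171 °P
RE = 0.1808·14.1985 + 0.8192·6.3171 = 7.7420 °P
Cal = (6.9·3.3382 + 4·(7.7420−0.1))·1.025·3.55

195.0440 kcal


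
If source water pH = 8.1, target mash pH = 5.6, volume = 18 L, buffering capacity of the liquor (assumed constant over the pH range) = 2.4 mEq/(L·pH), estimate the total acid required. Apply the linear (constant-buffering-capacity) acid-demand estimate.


acid = buffering capacity · (pH_source − pH_target) · V
acid = 2.4 · (8.1 − 5.6) · 18

108.0000 mEq


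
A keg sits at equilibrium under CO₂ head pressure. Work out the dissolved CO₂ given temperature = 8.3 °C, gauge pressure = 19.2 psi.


vols = (P + 14.695)·(0.01821 + 0.09011·e^(−0.04·T))
vols = (19.2 + 14.695)·(0.01821 + 0.09011·e^(−0.04·8.3))

2.8086 volumes


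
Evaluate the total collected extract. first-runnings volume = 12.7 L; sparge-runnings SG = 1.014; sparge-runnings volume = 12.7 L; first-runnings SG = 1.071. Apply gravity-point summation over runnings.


total = Σ (SG_i − 1)·1000·V_i
first = (1.071 − 1)·1000·12.7 = 901.7000
sparge = (1.014 − 1)·1000·12.7 = 177.8000
total = 901.7000 + 177.8000

1079.5000 gravity·L


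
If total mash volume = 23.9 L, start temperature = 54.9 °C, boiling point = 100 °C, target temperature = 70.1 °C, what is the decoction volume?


V_dec = V_total·(T_target − T_start)/(T_boil − T_start)
V_dec = 23.9·(70.1 − 54.9)/(100 − 54.9)

8.0550 L


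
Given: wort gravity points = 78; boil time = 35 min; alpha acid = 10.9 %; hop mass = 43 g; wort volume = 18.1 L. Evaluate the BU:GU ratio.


U = 1.65·0.000125^(GP/1000)·(1−e^(−0.04t))/4.15;  IBU = (α/100)·m·U·1000/V;  BU:GU = IBU/GP
U = 1.65·0.000125^(78/1000)·(1−e^(−0.04·35))/4.15 = 0.1486
IBU = (10.9/100)·43·0.1486·1000/18.1 = 38.4803
BU:GU = 38.4803/78

0.4933


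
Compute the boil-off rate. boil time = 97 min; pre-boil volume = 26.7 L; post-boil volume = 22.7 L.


rate = (V_pre − V_post) / (t_min/60)
rate = (26.7 − 22.7) / (97/60)

2.4742 L/hr


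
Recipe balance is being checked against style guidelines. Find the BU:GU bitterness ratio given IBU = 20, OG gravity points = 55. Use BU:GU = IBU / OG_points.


BU:GU = 20 / 55

0.3636


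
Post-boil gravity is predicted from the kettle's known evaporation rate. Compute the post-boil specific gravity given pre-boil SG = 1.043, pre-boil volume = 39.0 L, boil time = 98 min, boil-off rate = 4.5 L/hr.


V_post = V_pre − rate·(t/60);  SG_post = 1 + (SG_pre−1)·V_pre/V_post
V_post = 39.0 − 4.5·(98/60) = 31.6500
SG_post = 1 + (1.043 − 1)·39.0/31.6500

1.0530


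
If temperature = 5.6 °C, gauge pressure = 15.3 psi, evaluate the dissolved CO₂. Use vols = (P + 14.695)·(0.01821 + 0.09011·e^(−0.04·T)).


vols = (15.3 + 14.695)·(0.01821 + 0.09011·e^(−0.04·5.6))

2.7066 volumes


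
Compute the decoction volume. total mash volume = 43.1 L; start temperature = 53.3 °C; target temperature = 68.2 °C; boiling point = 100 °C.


V_dec = V_total·(T_target − T_start)/(T_boil − T_start)
V_dec = 43.1·(68.2 − 53.3)/(100 − 53.3)

13.7514 L


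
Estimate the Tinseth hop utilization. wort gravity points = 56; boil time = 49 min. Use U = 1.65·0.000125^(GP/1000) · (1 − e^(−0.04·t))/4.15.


bigness = 1.65·0.000125^(56/1000) = 0.9975
boil_factor = (1 − e^(−0.04·49))/4.15 = 0.2070
U = 0.9975 · 0.2070

0.2065


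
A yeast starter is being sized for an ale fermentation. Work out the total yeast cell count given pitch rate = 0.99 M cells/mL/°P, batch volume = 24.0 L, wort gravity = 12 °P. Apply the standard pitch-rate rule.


cells (billions) = rate · V_L · °P
cells = 0.99 · 24.0 · 12

285.1200 billion cells


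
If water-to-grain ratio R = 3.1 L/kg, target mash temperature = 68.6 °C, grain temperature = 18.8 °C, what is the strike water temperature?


T_strike = (0.41/R)·(T_mash − T_grain) + T_mash
T_strike = (0.41/3.1)·(68.6 − 18.8) + 68.6

75.1865 °C


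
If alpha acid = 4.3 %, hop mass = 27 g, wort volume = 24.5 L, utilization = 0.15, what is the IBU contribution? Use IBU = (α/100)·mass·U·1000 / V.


IBU = (4.3/100)·27·0.15·1000 / 24.5

7.1082 IBU


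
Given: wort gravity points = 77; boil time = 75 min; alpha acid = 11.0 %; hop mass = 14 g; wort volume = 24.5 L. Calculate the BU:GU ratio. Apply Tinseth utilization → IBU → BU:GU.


U = 1.65·0.000125^(GP/1000)·(1−e^(−0.04t))/4.15;  IBU = (α/100)·m·U·1000/V;  BU:GU = IBU/GP
U = 1.65·0.000125^(77/1000)·(1−e^(−0.04·75))/4.15 = 0.1891
IBU = (11.0/100)·14·0.1891·1000/24.5 = 11.8870
BU:GU = 11.8870/77

0.1544


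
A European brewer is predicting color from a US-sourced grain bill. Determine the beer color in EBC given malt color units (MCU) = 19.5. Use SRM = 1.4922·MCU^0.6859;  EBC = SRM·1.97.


SRM = 1.4922·19.5^0.6859 = 11.4462
EBC = 11.4462·1.97

22.5490 EBC


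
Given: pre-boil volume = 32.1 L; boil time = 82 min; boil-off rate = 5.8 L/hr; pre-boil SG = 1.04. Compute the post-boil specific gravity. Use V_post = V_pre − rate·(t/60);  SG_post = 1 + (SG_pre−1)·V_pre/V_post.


V_post = 32.1 − 5.8·(82/60) = 24.1733
SG_post = 1 + (1.04 − 1)·32.1/24.1733

1.0531


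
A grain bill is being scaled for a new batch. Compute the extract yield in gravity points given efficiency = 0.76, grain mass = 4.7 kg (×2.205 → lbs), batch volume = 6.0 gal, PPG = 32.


points = lbs × PPG × eff / vol
lbs = 4.7 × 2.205 = 10.3635
points = 10.3635 × 32 × 0.76 / 6.0

42.0067 points


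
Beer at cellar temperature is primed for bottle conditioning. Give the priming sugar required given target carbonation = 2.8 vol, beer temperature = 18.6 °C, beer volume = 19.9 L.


residual = 14.695·(0.01821 + 0.09011·e^(−0.04·T));  sugar = (target − residual)·4.0·V
residual = 14.695·(0.01821 + 0.09011·e^(−0.04·18.6)) = 0.8969
sugar = (2.8 − 0.8969)·4.0·19.9

151.4906 g


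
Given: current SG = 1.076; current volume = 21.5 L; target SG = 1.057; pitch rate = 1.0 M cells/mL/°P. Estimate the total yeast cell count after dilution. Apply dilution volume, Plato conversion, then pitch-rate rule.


V_w = V·((SG_c−1)/(SG_t−1)−1);  °P = 259 − 259/SG_t;  cells = rate·(V+V_w)·°P
V_w = 21.5·((1.076−1)/(1.057−1)−1) = 7.1667
V_final = 21.5 + 7.1667 = 28.6667
°P = 259 − 259/1.057 = 13.9669
cells = 1.0·28.6667·13.9669

400.3841 billion cells


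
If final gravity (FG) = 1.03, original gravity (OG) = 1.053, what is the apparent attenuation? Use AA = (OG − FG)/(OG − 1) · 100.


AA = (1.053 − 1.03)/(1.053 − 1) · 100

43.3962 %


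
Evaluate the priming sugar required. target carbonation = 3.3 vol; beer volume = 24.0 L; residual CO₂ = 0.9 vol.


sugar = (target − residual)·4.0·V
sugar = (3.3 − 0.9)·4.0·24.0

230.4000 g


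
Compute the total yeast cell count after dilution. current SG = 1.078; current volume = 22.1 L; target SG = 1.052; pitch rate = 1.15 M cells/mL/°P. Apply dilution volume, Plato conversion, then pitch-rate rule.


V_w = V·((SG_c−1)/(SG_t−1)−1);  °P = 259 − 259/SG_t;  cells = rate·(V+V_w)·°P
V_w = 22.1·((1.078−1)/(1.052−1)−1) = 11.0500
V_final = 22.1 + 11.0500 = 33.1500
°P = 259 − 259/1.052 = 12.8023
cells = 1.15·33.1500·12.8023

488.0550 billion cells


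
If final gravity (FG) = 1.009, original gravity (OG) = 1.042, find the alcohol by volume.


ABV = (OG − FG) · 131.25
ABV = (1.042 − 1.009) · 131.25

4.3313 % ABV


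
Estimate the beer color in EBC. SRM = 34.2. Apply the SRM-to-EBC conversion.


EBC = SRM · 1.97
EBC = 34.2 · 1.97

67.3740 EBC


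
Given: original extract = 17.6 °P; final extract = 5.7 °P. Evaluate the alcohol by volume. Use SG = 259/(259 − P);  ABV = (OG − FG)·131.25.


OG = 259/(259 − 17.6) = 1.0729
FG = 259/(259 − 5.7) = 1.0225
ABV = (1.0729 − 1.0225)·131.25

6.6157 % ABV


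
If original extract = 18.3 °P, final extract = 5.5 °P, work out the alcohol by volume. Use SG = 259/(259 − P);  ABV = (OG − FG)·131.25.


OG = 259/(259 − 18.3) = 1.0760
FG = 259/(259 − 5.5) = 1.0217
ABV = (1.0760 − 1.0217)·131.25

7.1311 % ABV


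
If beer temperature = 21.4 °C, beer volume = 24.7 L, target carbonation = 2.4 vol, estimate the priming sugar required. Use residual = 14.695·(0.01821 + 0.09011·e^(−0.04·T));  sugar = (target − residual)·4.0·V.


residual = 14.695·(0.01821 + 0.09011·e^(−0.04·21.4)) = 0.8302
sugar = (2.4 − 0.8302)·4.0·24.7

155.0983 g


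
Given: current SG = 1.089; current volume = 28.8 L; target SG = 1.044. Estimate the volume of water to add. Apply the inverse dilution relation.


V_water = V·((SG_curr − 1)/(SG_target − 1) − 1)
V_water = 28.8·((1.089 − 1)/(1.044 − 1) − 1)

29.4545 L


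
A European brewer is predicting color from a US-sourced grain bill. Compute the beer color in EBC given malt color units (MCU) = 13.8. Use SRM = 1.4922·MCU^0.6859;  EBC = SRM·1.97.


SRM = 1.4922·13.8^0.6859 = 9.0296
EBC = 9.0296·1.97

17.7884 EBC


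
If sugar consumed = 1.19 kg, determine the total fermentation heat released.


Q = m_sugar · 590 kJ/kg
Q = 1.19 · 590

702.1000 kJ


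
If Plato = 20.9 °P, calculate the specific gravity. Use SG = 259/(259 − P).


SG = 259/(259 − 20.9)

1.0878


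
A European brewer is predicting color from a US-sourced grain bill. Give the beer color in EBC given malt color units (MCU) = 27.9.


SRM = 1.4922·MCU^0.6859;  EBC = SRM·1.97
SRM = 1.4922·27.9^0.6859 = 14.6341
EBC = 14.6341·1.97

28.8292 EBC


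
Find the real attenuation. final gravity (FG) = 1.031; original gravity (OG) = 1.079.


AA = (OG−FG)/(OG−1)·100;  RA = AA·0.8192
AA = (1.079 − 1.031)/(1.079 − 1)·100 = 60.7595
RA = 60.7595·0.8192

49.7742 %


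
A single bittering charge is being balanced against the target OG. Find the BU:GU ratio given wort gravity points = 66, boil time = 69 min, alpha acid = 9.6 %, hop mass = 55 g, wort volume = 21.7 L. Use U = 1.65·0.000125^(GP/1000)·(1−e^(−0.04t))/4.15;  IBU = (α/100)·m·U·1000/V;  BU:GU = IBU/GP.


U = 1.65·0.000125^(66/1000)·(1−e^(−0.04·69))/4.15 = 0.2058
IBU = (9.6/100)·55·0.2058·1000/21.7 = 50.0738
BU:GU = 50.0738/66

0.7587


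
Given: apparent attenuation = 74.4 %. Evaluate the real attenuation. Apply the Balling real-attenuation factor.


RA = AA · 0.8192
RA = 74.4 · 0.8192

60.9485 %


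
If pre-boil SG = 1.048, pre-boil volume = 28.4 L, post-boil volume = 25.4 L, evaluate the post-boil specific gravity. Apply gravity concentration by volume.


SG_post = 1 + (SG_pre − 1)·V_pre/V_post
pts_pre = (1.048 − 1)·1000 = 48.0000
pts_post = 48.0000·28.4/25.4 = 53.6693
SG_post = 1 + 53.6693/1000

1.0537


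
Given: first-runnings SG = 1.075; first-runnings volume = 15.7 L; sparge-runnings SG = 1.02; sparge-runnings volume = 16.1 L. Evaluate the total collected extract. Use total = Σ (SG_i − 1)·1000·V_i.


first = (1.075 − 1)·1000·15.7 = 1177.5000
sparge = (1.02 − 1)·1000·16.1 = 322.0000
total = 1177.5000 + 322.0000

1499.5000 gravity·L


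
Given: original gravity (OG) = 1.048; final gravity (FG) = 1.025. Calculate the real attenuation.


AA = (OG−FG)/(OG−1)·100;  RA = AA·0.8192
AA = (1.048 − 1.025)/(1.048 − 1)·100 = 47.9167
RA = 47.9167·0.8192

39.2533 %


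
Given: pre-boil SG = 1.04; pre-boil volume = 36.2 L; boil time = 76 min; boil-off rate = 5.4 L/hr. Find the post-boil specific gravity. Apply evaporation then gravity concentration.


V_post = V_pre − rate·(t/60);  SG_post = 1 + (SG_pre−1)·V_pre/V_post
V_post = 36.2 − 5.4·(76/60) = 29.3600
SG_post = 1 + (1.04 − 1)·36.2/29.3600

1.0493


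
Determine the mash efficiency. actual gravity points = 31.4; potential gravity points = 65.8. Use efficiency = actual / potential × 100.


efficiency = 31.4 / 65.8 × 100

47.7204 %


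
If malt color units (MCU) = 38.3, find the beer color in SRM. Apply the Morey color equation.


SRM = 1.4922 · MCU^0.6859
SRM = 1.4922 · 38.3^0.6859

18.1862 SRM


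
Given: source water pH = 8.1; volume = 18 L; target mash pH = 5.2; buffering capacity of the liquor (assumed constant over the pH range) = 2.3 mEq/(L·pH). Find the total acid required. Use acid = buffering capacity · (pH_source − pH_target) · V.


acid = 2.3 · (8.1 − 5.2) · 18

120.0600 mEq


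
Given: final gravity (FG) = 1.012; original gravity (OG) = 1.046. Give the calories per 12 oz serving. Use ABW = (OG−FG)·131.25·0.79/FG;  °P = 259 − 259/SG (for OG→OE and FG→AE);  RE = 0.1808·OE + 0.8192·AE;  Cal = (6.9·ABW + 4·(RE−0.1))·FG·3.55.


ABW = (1.046 − 1.012)·131.25·0.79/1.012 = 3.4836
OE = 259 − 259/1.046 = 11.3901 °P
AE = 259 − 259/1.012 = 3.0711 °P
RE = 0.1808·11.3901 + 0.8192·3.0711 = 4.5752 °P
Cal = (6.9·3.4836 + 4·(4.5752−0.1))·1.012·3.55

150.6646 kcal


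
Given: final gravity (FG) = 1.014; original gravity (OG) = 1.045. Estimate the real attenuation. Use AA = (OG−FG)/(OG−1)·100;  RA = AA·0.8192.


AA = (1.045 − 1.014)/(1.045 − 1)·100 = 68.8889
RA = 68.8889·0.8192

56.4338 %


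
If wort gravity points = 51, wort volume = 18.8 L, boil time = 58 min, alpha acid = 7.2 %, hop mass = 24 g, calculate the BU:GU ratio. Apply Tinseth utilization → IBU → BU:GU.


U = 1.65·0.000125^(GP/1000)·(1−e^(−0.04t))/4.15;  IBU = (α/100)·m·U·1000/V;  BU:GU = IBU/GP
U = 1.65·0.000125^(51/1000)·(1−e^(−0.04·58))/4.15 = 0.2267
IBU = (7.2/100)·24·0.2267·1000/18.8 = 20.8372
BU:GU = 20.8372/51

0.4086


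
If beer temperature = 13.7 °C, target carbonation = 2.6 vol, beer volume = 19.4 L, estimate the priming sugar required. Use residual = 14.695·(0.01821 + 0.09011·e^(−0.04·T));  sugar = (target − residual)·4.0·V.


residual = 14.695·(0.01821 + 0.09011·e^(−0.04·13.7)) = 1.0331
sugar = (2.6 − 1.0331)·4.0·19.4

121.5912 g


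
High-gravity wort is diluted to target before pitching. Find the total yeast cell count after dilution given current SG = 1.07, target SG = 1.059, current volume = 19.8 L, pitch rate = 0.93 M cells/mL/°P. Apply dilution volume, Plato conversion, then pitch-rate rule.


V_w = V·((SG_c−1)/(SG_t−1)−1);  °P = 259 − 259/SG_t;  cells = rate·(V+V_w)·°P
V_w = 19.8·((1.07−1)/(1.059−1)−1) = 3.6915
V_final = 19.8 + 3.6915 = 23.4915
°P = 259 − 259/1.059 = 14.4297
cells = 0.93·23.4915·14.4297

315.2463 billion cells


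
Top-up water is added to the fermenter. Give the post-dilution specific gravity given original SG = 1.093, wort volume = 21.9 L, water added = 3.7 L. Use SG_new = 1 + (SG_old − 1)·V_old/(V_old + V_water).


pts = (1.093 − 1)·1000·21.9/(21.9 + 3.7) = 79.5586
SG_new = 1 + 79.5586/1000

1.0796


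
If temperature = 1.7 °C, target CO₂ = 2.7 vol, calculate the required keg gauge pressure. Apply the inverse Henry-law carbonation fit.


psi = vols/(0.01821 + 0.09011·e^(−0.04·T)) − 14.695
psi = 2.7/(0.01821 + 0.09011·e^(−0.04·1.7)) − 14.695

11.6732 psi


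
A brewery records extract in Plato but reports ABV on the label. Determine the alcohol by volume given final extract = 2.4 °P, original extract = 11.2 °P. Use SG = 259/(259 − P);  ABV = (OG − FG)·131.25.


OG = 259/(259 − 11.2) = 1.0452
FG = 259/(259 − 2.4) = 1.0094
ABV = (1.0452 − 1.0094)·131.25

4.7046 % ABV


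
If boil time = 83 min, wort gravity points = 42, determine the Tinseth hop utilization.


U = 1.65·0.000125^(GP/1000) · (1 − e^(−0.04·t))/4.15
bigness = 1.65·0.000125^(42/1000) = 1.1312
boil_factor = (1 − e^(−0.04·83))/4.15 = 0.2323
U = 1.1312 · 0.2323

0.2627


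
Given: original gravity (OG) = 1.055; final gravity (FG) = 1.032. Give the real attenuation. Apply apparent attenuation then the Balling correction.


AA = (OG−FG)/(OG−1)·100;  RA = AA·0.8192
AA = (1.055 − 1.032)/(1.055 − 1)·100 = 41.8182
RA = 41.8182·0.8192

34.2575 %


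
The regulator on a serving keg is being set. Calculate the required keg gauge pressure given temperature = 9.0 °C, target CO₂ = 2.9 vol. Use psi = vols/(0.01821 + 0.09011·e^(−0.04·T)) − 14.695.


psi = 2.9/(0.01821 + 0.09011·e^(−0.04·9.0)) − 14.695

21.0732 psi


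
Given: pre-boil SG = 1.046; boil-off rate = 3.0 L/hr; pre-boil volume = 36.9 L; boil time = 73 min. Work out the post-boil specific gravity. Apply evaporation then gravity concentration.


V_post = V_pre − rate·(t/60);  SG_post = 1 + (SG_pre−1)·V_pre/V_post
V_post = 36.9 − 3.0·(73/60) = 33.2500
SG_post = 1 + (1.046 − 1)·36.9/33.2500

1.0510


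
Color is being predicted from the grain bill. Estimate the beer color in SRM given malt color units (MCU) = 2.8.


SRM = 1.4922 · MCU^0.6859
SRM = 1.4922 · 2.8^0.6859

3.0237 SRM


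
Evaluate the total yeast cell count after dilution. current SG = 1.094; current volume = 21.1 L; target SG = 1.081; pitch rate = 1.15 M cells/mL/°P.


V_w = V·((SG_c−1)/(SG_t−1)−1);  °P = 259 − 259/SG_t;  cells = rate·(V+V_w)·°P
V_w = 21.1·((1.094−1)/(1.081−1)−1) = 3.3864
V_final = 21.1 + 3.3864 = 24.4864
°P = 259 − 259/1.081 = 19.4070
cells = 1.15·24.4864·19.4070

546.4900 billion cells


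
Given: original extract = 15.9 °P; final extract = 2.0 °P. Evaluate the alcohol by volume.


SG = 259/(259 − P);  ABV = (OG − FG)·131.25
OG = 259/(259 − 15.9) = 1.0654
FG = 259/(259 − 2.0) = 1.0078
ABV = (1.0654 − 1.0078)·131.25

7.5630 % ABV


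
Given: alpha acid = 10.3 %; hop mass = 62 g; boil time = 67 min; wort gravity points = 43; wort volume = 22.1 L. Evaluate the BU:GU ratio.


U = 1.65·0.000125^(GP/1000)·(1−e^(−0.04t))/4.15;  IBU = (α/100)·m·U·1000/V;  BU:GU = IBU/GP
U = 1.65·0.000125^(43/1000)·(1−e^(−0.04·67))/4.15 = 0.2516
IBU = (10.3/100)·62·0.2516·1000/22.1 = 72.7098
BU:GU = 72.7098/43

1.6909


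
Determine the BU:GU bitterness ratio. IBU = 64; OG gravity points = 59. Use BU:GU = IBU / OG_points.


BU:GU = 64 / 59

1.0847


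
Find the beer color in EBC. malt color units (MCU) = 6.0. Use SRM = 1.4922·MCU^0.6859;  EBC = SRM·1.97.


SRM = 1.4922·6.0^0.6859 = 5.0999
EBC = 5.0999·1.97

10.0468 EBC


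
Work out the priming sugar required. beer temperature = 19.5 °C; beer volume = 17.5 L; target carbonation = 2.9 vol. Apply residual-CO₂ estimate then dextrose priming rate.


residual = 14.695·(0.01821 + 0.09011·e^(−0.04·T));  sugar = (target − residual)·4.0·V
residual = 14.695·(0.01821 + 0.09011·e^(−0.04·19.5)) = 0.8746
sugar = (2.9 − 0.8746)·4.0·17.5

141.7779 g


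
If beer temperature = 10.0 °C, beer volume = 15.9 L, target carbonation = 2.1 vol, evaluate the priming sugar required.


residual = 14.695·(0.01821 + 0.09011·e^(−0.04·T));  sugar = (target − residual)·4.0·V
residual = 14.695·(0.01821 + 0.09011·e^(−0.04·10.0)) = 1.1552
sugar = (2.1 − 1.1552)·4.0·15.9

60.0886 g


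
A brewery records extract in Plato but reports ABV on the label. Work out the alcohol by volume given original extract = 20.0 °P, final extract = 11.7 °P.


SG = 259/(259 − P);  ABV = (OG − FG)·131.25
OG = 259/(259 − 20.0) = 1.0837
FG = 259/(259 − 11.7) = 1.0473
ABV = (1.0837 − 1.0473)·131.25

4.7737 % ABV


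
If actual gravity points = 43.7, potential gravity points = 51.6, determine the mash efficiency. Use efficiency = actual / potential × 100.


efficiency = 43.7 / 51.6 × 100

84.6899 %


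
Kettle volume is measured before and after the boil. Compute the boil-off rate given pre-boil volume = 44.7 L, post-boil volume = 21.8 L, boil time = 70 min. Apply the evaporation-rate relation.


rate = (V_pre − V_post) / (t_min/60)
rate = (44.7 − 21.8) / (70/60)

19.6286 L/hr


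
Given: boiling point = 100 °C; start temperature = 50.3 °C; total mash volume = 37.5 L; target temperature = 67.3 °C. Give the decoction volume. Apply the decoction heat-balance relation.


V_dec = V_total·(T_target − T_start)/(T_boil − T_start)
V_dec = 37.5·(67.3 − 50.3)/(100 − 50.3)

12.8270 L


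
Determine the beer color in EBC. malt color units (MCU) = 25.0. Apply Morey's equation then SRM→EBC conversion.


SRM = 1.4922·MCU^0.6859;  EBC = SRM·1.97
SRM = 1.4922·25.0^0.6859 = 13.5729
EBC = 13.5729·1.97

26.7387 EBC


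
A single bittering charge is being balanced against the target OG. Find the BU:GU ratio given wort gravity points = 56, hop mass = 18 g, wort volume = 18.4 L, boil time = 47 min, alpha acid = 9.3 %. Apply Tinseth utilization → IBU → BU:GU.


U = 1.65·0.000125^(GP/1000)·(1−e^(−0.04t))/4.15;  IBU = (α/100)·m·U·1000/V;  BU:GU = IBU/GP
U = 1.65·0.000125^(56/1000)·(1−e^(−0.04·47))/4.15 = 0.2037
IBU = (9.3/100)·18·0.2037·1000/18.4 = 18.5308
BU:GU = 18.5308/56

0.3309


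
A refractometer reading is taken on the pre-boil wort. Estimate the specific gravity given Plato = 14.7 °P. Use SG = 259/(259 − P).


SG = 259/(259 − 14.7)

1.0602


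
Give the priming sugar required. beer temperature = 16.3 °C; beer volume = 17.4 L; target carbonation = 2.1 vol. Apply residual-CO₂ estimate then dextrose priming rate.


residual = 14.695·(0.01821 + 0.09011·e^(−0.04·T));  sugar = (target − residual)·4.0·V
residual = 14.695·(0.01821 + 0.09011·e^(−0.04·16.3)) = 0.9575
sugar = (2.1 − 0.9575)·4.0·17.4

79.5187 g


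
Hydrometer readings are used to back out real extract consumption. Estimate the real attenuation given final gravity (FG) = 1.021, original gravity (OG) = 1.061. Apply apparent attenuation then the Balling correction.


AA = (OG−FG)/(OG−1)·100;  RA = AA·0.8192
AA = (1.061 − 1.021)/(1.061 − 1)·100 = 65.5738
RA = 65.5738·0.8192

53.7180 %


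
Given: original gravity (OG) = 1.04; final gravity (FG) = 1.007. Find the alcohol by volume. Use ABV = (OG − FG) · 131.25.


ABV = (1.04 − 1.007) · 131.25

4.3313 % ABV


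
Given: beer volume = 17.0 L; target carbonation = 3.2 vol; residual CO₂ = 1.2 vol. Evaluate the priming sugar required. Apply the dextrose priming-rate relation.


sugar = (target − residual)·4.0·V
sugar = (3.2 − 1.2)·4.0·17.0

136.0000 g


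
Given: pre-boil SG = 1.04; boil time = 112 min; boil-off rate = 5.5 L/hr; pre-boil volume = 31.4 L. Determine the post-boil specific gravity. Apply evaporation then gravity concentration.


V_post = V_pre − rate·(t/60);  SG_post = 1 + (SG_pre−1)·V_pre/V_post
V_post = 31.4 − 5.5·(112/60) = 21.1333
SG_post = 1 + (1.04 − 1)·31.4/21.1333

1.0594


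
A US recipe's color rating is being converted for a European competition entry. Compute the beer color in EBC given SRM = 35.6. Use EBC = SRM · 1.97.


EBC = 35.6 · 1.97

70.1320 EBC


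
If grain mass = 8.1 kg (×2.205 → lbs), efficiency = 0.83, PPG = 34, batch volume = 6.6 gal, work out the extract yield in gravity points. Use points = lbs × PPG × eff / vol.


lbs = 8.1 × 2.205 = 17.8605
points = 17.8605 × 34 × 0.83 / 6.6

76.3672 points


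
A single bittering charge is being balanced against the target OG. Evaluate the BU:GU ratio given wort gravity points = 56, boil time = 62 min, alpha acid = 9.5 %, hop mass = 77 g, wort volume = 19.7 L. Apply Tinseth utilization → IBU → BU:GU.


U = 1.65·0.000125^(GP/1000)·(1−e^(−0.04t))/4.15;  IBU = (α/100)·m·U·1000/V;  BU:GU = IBU/GP
U = 1.65·0.000125^(56/1000)·(1−e^(−0.04·62))/4.15 = 0.2202
IBU = (9.5/100)·77·0.2202·1000/19.7 = 81.7764
BU:GU = 81.7764/56

1.4603


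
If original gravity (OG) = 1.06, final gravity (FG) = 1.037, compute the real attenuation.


AA = (OG−FG)/(OG−1)·100;  RA = AA·0.8192
AA = (1.06 − 1.037)/(1.06 − 1)·100 = 38.3333
RA = 38.3333·0.8192

31.4027 %


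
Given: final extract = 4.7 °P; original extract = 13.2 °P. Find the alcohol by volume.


SG = 259/(259 − P);  ABV = (OG − FG)·131.25
OG = 259/(259 − 13.2) = 1.0537
FG = 259/(259 − 4.7) = 1.0185
ABV = (1.0537 − 1.0185)·131.25

4.6226 % ABV


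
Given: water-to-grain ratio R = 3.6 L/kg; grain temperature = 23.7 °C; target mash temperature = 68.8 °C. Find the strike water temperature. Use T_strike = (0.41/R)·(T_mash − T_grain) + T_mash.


T_strike = (0.41/3.6)·(68.8 − 23.7) + 68.8

73.9364 °C


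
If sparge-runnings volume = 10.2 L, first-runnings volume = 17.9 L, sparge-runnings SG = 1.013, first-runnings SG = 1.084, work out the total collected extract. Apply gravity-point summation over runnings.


total = Σ (SG_i − 1)·1000·V_i
first = (1.084 − 1)·1000·17.9 = 1503.6000
sparge = (1.013 − 1)·1000·10.2 = 132.6000
total = 1503.6000 + 132.6000

1636.2000 gravity·L


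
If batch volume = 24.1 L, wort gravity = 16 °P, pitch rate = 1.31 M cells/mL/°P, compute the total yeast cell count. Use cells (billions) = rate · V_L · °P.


cells = 1.31 · 24.1 · 16

505.1360 billion cells


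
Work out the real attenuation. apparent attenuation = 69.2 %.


RA = AA · 0.8192
RA = 69.2 · 0.8192

56.6886 %


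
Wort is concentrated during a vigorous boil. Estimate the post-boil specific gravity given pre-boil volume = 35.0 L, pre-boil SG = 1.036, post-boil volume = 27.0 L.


SG_post = 1 + (SG_pre − 1)·V_pre/V_post
pts_pre = (1.036 − 1)·1000 = 36.0000
pts_post = 36.0000·35.0/27.0 = 46.6667
SG_post = 1 + 46.6667/1000

1.0467


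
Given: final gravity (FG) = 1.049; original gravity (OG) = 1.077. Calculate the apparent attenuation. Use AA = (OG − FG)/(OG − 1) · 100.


AA = (1.077 − 1.049)/(1.077 − 1) · 100

36.3636 %


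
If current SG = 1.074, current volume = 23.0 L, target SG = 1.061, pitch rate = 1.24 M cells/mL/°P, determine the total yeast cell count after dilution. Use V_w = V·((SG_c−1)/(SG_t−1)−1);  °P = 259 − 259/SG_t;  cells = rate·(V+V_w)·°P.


V_w = 23.0·((1.074−1)/(1.061−1)−1) = 4.9016
V_final = 23.0 + 4.9016 = 27.9016
°P = 259 − 259/1.061 = 14.8907
cells = 1.24·27.9016·14.8907

515.1879 billion cells


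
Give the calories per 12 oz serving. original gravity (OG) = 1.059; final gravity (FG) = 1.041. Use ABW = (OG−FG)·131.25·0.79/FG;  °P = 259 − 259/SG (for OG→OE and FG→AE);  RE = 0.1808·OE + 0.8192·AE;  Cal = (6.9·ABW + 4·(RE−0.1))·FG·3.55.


ABW = (1.059 − 1.041)·131.25·0.79/1.041 = 1.7929
OE = 259 − 259/1.059 = 14.4297 °P
AE = 259 − 259/1.041 = 10.2008 °P
RE = 0.1808·14.4297 + 0.8192·10.2008 = 10.9654 °P
Cal = (6.9·1.7929 + 4·(10.9654−0.1))·1.041·3.55

206.3306 kcal


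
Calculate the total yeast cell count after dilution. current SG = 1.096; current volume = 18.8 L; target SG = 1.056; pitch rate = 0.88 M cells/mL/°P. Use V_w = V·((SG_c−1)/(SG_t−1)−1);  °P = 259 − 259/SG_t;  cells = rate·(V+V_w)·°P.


V_w = 18.8·((1.096−1)/(1.056−1)−1) = 13.4286
V_final = 18.8 + 13.4286 = 32.2286
°P = 259 − 259/1.056 = 13.7348
cells = 0.88·32.2286·13.7348

389.5360 billion cells


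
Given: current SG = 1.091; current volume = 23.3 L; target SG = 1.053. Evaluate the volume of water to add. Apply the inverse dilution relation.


V_water = V·((SG_curr − 1)/(SG_target − 1) − 1)
V_water = 23.3·((1.091 − 1)/(1.053 − 1) − 1)

16.7057 L


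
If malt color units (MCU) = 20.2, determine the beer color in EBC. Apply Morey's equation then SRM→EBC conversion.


SRM = 1.4922·MCU^0.6859;  EBC = SRM·1.97
SRM = 1.4922·20.2^0.6859 = 11.7265
EBC = 11.7265·1.97

23.1012 EBC


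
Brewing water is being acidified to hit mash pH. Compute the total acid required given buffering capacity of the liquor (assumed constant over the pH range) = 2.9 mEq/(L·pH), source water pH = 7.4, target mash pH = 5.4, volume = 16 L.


acid = buffering capacity · (pH_source − pH_target) · V
acid = 2.9 · (7.4 − 5.4) · 16

92.8000 mEq


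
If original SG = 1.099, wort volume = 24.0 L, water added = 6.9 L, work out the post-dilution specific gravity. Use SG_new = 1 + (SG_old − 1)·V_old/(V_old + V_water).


pts = (1.099 − 1)·1000·24.0/(24.0 + 6.9) = 76.8932
SG_new = 1 + 76.8932/1000

1.0769


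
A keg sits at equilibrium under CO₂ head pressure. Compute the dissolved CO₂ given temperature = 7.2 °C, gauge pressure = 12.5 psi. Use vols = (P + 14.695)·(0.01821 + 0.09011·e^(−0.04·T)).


vols = (12.5 + 14.695)·(0.01821 + 0.09011·e^(−0.04·7.2))

2.3325 volumes


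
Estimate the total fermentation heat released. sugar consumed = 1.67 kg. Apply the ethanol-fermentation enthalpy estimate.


Q = m_sugar · 590 kJ/kg
Q = 1.67 · 590

985.3000 kJ


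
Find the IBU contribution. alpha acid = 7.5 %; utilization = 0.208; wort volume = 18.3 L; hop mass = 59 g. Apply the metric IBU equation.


IBU = (α/100)·mass·U·1000 / V
IBU = (7.5/100)·59·0.208·1000 / 18.3

50.2951 IBU


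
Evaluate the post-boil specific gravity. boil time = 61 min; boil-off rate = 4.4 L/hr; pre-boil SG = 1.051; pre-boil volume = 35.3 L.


V_post = V_pre − rate·(t/60);  SG_post = 1 + (SG_pre−1)·V_pre/V_post
V_post = 35.3 − 4.4·(61/60) = 30.8267
SG_post = 1 + (1.051 − 1)·35.3/30.8267

1.0584


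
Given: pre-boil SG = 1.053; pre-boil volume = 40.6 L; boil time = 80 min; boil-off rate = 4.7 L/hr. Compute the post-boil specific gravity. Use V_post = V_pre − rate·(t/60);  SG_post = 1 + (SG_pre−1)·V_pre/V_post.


V_post = 40.6 − 4.7·(80/60) = 34.3333
SG_post = 1 + (1.053 − 1)·40.6/34.3333

1.0627


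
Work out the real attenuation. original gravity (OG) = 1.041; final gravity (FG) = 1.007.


AA = (OG−FG)/(OG−1)·100;  RA = AA·0.8192
AA = (1.041 − 1.007)/(1.041 − 1)·100 = 82.9268
RA = 82.9268·0.8192

67.9337 %


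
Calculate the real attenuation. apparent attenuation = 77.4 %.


RA = AA · 0.8192
RA = 77.4 · 0.8192

63.4061 %


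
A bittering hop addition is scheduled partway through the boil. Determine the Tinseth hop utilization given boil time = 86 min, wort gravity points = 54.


U = 1.65·0.000125^(GP/1000) · (1 − e^(−0.04·t))/4.15
bigness = 1.65·0.000125^(54/1000) = 1.0156
boil_factor = (1 − e^(−0.04·86))/4.15 = 0.2332
U = 1.0156 · 0.2332

0.2369


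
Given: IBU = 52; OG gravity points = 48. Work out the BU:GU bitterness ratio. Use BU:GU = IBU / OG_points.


BU:GU = 52 / 48

1.0833


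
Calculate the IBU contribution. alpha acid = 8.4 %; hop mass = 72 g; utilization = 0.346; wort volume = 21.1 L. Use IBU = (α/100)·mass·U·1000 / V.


IBU = (8.4/100)·72·0.346·1000 / 21.1

99.1757 IBU


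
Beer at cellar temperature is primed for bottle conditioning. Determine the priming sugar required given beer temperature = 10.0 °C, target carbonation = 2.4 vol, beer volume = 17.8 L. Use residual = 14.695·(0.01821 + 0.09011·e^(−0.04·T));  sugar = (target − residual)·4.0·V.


residual = 14.695·(0.01821 + 0.09011·e^(−0.04·10.0)) = 1.1552
sugar = (2.4 − 1.1552)·4.0·17.8

88.6290 g


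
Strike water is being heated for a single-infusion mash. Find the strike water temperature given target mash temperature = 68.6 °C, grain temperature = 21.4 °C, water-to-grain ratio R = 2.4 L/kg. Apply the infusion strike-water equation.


T_strike = (0.41/R)·(T_mash − T_grain) + T_mash
T_strike = (0.41/2.4)·(68.6 − 21.4) + 68.6

76.6633 °C
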